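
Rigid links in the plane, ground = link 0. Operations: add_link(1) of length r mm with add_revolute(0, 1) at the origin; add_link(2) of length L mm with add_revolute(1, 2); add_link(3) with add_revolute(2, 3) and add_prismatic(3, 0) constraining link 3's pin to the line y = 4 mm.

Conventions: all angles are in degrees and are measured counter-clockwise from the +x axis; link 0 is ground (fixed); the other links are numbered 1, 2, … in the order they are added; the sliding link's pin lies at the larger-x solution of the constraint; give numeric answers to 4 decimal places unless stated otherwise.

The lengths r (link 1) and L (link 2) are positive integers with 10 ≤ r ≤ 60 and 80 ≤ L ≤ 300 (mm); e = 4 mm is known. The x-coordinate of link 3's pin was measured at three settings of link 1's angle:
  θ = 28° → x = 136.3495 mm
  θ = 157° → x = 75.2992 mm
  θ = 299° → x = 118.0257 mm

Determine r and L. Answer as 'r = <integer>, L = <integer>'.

constraint per measurement: (x − r cos θ)² + (r sin θ − e)² = L²
subtracting the θ₁ and θ₂ equations cancels the r² and L² terms:
r = (x₁² − x₂²) / (2[(x₁cos θ₁ + e sin θ₁) − (x₂cos θ₂ + e sin θ₂)]) = 34.0000 → r = 34
L² = (x₁ − r cos θ₁)² + (r sin θ₁ − e)² = 11449.0064 → L = 107.0000 → L = 107
check at θ₃=299°: x = 118.0257 (printed 118.0257) ✓

r = 34, L = 107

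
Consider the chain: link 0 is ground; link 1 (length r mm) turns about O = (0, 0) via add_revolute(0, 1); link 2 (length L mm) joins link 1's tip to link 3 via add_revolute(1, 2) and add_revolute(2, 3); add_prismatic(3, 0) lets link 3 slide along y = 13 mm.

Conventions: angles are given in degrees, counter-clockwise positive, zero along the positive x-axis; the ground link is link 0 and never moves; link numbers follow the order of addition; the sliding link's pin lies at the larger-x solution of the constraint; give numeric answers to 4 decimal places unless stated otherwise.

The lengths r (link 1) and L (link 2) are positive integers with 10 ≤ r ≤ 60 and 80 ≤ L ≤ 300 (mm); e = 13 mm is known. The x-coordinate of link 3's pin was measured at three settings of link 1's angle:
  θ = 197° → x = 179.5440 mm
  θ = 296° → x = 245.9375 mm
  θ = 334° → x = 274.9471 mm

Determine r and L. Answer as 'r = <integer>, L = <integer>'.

constraint per measurement: (x − r cos θ)² + (r sin θ − e)² = L²
subtracting the θ₁ and θ₂ equations cancels the r² and L² terms:
r = (x₁² − x₂²) / (2[(x₁cos θ₁ + e sin θ₁) − (x₂cos θ₂ + e sin θ₂)]) = 52.0000 → r = 52
L² = (x₁ − r cos θ₁)² + (r sin θ₁ − e)² = 53361.0077 → L = 231.0000 → L = 231
check at θ₃=334°: x = 274.9471 (printed 274.9471) ✓

r = 52, L = 231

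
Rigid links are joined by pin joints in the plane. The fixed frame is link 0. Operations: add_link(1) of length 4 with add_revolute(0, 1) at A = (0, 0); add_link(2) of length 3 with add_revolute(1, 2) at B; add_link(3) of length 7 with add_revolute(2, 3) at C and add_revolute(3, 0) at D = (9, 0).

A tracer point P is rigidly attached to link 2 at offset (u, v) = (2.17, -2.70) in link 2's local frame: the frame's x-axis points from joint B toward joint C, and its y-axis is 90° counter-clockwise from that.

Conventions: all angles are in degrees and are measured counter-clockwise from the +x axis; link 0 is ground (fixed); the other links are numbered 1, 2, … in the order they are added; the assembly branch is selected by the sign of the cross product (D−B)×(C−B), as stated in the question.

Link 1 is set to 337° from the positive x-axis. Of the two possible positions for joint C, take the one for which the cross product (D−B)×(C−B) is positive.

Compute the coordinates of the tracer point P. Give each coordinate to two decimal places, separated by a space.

A=(0,0), D=(9.00,0)
B = A + 4.00·(cos337°, sin337°) = (3.6820, -1.5629)
|BD| = 5.5429
circle(B,3.00) ∩ circle(D,7.00): a=-0.8368, h=2.8809
  candidates: C₊=(2.0669,0.9652) cross=15.969; C₋=(3.6915,-4.5629) cross=-15.969
  branch + wants cross > 0 → take C=(2.0669,0.9652) (cross=15.969)
ex = (C−B)/|BC| = (-0.5384,0.8427); ey = (-0.8427,-0.5384)
P = B + 2.17·ex + -2.70·ey = (4.7890,1.7194)

4.79 1.72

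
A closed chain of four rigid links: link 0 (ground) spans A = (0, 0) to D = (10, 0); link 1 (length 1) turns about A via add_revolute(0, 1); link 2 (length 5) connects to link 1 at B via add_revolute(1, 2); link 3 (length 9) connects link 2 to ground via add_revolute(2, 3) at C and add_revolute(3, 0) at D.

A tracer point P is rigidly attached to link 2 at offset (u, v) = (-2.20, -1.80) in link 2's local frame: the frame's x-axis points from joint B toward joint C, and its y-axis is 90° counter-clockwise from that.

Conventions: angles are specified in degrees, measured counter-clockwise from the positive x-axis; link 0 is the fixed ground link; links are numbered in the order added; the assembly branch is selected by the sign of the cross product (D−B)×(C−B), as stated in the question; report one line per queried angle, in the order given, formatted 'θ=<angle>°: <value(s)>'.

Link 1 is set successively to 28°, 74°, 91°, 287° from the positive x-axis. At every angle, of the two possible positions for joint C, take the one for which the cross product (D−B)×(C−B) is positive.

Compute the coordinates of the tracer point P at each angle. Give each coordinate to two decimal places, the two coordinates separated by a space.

A=(0,0), D=(10.00,0)
θ=28°: B = A + 1.00·(cos28°, sin28°) = (0.8829, 0.4695)
θ=28°: |BD| = 9.1291
θ=28°: circle(B,5.00) ∩ circle(D,9.00): a=1.4975, h=4.7705
θ=28°:   candidates: C₊=(2.6238,5.1566) cross=43.550; C₋=(2.1331,-4.3717) cross=-43.550
θ=28°:   branch + wants cross > 0 → take C=(2.6238,5.1566) (cross=43.550)
θ=28°: ex = (C−B)/|BC| = (0.3482,0.9374); ey = (-0.9374,0.3482)
θ=28°: P = B + -2.20·ex + -1.80·ey = (1.8044,-2.2196)
θ=74°: B = A + 1.00·(cos74°, sin74°) = (0.2756, 0.9613)
θ=74°: |BD| = 9.7718
θ=74°: circle(B,5.00) ∩ circle(D,9.00): a=2.0205, h=4.5736
θ=74°:   candidates: C₊=(2.7362,5.3139) cross=44.692; C₋=(1.8364,-3.7889) cross=-44.692
θ=74°:   branch + wants cross > 0 → take C=(2.7362,5.3139) (cross=44.692)
θ=74°: ex = (C−B)/|BC| = (0.4921,0.8705); ey = (-0.8705,0.4921)
θ=74°: P = B + -2.20·ex + -1.80·ey = (0.7599,-1.8397)
θ=91°: B = A + 1.00·(cos91°, sin91°) = (-0.0175, 0.9998)
θ=91°: |BD| = 10.0672
θ=91°: circle(B,5.00) ∩ circle(D,9.00): a=2.2523, h=4.4640
θ=91°:   candidates: C₊=(2.6671,5.2181) cross=44.940; C₋=(1.7804,-3.6658) cross=-44.940
θ=91°:   branch + wants cross > 0 → take C=(2.6671,5.2181) (cross=44.940)
θ=91°: ex = (C−B)/|BC| = (0.5369,0.8436); ey = (-0.8436,0.5369)
θ=91°: P = B + -2.20·ex + -1.80·ey = (0.3199,-1.8226)
θ=287°: B = A + 1.00·(cos287°, sin287°) = (0.2924, -0.9563)
θ=287°: |BD| = 9.7546
θ=287°: circle(B,5.00) ∩ circle(D,9.00): a=2.0069, h=4.5796
θ=287°:   candidates: C₊=(1.8406,3.7980) cross=44.672; C₋=(2.7385,-5.3171) cross=-44.672
θ=287°:   branch + wants cross > 0 → take C=(1.8406,3.7980) (cross=44.672)
θ=287°: ex = (C−B)/|BC| = (0.3096,0.9509); ey = (-0.9509,0.3096)
θ=287°: P = B + -2.20·ex + -1.80·ey = (1.3227,-3.6055)

θ=28°: 1.80 -2.22
θ=74°: 0.76 -1.84
θ=91°: 0.32 -1.82
θ=287°: 1.32 -3.61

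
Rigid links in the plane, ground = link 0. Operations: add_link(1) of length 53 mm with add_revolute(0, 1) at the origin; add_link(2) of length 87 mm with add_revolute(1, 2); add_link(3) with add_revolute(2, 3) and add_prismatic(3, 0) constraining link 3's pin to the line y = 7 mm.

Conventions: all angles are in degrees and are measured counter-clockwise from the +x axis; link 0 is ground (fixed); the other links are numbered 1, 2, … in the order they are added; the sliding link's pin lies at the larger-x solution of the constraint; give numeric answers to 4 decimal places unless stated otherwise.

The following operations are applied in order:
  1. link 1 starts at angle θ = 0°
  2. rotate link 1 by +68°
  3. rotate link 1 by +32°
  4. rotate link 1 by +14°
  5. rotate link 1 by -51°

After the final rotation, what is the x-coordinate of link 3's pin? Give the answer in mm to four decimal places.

geometry: r = 53 mm, L = 87 mm, e = 7 mm; θ starts at 0°
rotate link 1 by +68°: θ ← 0° +68° = 68°
rotate link 1 by +32°: θ ← 68° +32° = 100°
rotate link 1 by +14°: θ ← 100° +14° = 114°
rotate link 1 by -51°: θ ← 114° -51° = 63°
crank pin P = (r cos θ, r sin θ) = (24.061496, 47.223346)
h = r sin θ − e = 47.223346 − 7 = 40.223346
x = r cos θ + √(L² − h²) = 24.061496 + 77.143259 = 101.204756

101.2048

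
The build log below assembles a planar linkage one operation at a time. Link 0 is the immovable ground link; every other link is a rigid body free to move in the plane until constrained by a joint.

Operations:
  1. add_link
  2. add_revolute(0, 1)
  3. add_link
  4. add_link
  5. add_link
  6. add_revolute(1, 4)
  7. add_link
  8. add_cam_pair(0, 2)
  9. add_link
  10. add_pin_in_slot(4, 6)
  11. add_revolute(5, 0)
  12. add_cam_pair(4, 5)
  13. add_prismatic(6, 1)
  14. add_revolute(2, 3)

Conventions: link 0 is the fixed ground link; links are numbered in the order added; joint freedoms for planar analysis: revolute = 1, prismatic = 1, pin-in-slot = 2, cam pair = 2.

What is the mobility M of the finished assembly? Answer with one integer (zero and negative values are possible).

link 0 = ground. State L|J1|J2 = 1|0|0
+link1  2|0|0
R(0,1) f=1→J1  2|1|0
+link2  3|1|0
+link3  4|1|0
+link4  5|1|0
R(1,4) f=1→J1  5|2|0
+link5  6|2|0
C(0,2) f=2→J2  6|2|1
+link6  7|2|1
PS(4,6) f=2→J2  7|2|2
R(5,0) f=1→J1  7|3|2
C(4,5) f=2→J2  7|3|3
P(6,1) f=1→J1  7|4|3
R(2,3) f=1→J1  7|5|3
M = 3(7−1)−2·5−3 = 18−10−3 = 5

M = 5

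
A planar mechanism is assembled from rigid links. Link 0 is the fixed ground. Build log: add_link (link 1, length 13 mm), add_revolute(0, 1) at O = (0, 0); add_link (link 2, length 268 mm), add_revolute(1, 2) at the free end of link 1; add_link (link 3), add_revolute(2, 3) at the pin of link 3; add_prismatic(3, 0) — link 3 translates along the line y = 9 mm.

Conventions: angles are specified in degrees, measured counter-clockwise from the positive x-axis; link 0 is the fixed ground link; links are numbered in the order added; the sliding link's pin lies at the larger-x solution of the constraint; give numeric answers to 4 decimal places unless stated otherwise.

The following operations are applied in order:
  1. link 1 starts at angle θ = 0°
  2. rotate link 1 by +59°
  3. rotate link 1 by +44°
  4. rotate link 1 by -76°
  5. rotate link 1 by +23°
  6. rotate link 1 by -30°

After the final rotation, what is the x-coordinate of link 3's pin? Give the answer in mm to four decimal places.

geometry: r = 13 mm, L = 268 mm, e = 9 mm; θ starts at 0°
rotate link 1 by +59°: θ ← 0° +59° = 59°
rotate link 1 by +44°: θ ← 59° +44° = 103°
rotate link 1 by -76°: θ ← 103° -76° = 27°
rotate link 1 by +23°: θ ← 27° +23° = 50°
rotate link 1 by -30°: θ ← 50° -30° = 20°
crank pin P = (r cos θ, r sin θ) = (12.216004, 4.446262)
h = r sin θ − e = 4.446262 − 9 = -4.553738
x = r cos θ + √(L² − h²) = 12.216004 + 267.961310 = 280.177314

280.1773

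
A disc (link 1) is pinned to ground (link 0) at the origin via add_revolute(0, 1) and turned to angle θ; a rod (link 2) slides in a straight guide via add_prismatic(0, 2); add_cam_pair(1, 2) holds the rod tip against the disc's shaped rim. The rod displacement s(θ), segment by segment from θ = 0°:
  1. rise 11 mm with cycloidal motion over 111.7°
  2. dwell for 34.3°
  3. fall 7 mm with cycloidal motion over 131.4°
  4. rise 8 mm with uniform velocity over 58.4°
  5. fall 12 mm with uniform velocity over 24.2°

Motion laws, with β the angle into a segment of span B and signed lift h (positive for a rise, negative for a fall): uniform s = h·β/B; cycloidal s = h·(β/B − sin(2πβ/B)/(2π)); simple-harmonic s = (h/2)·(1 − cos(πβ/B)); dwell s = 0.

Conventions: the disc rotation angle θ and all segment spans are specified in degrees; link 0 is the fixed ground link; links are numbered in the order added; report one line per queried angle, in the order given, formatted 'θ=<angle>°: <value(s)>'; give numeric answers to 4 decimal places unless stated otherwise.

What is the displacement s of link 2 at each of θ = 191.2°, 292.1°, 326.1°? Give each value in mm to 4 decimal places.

segment 1 (0° to 111.7°, cycloidal, h = 11) is passed completely: s = 0.0000 + (11) = 11.0000
segment 2 (111.7° to 146°, dwell): s unchanged at 11.0000
θ = 191.2° falls in segment 3 (146° to 277.4°, cycloidal, h = -7): β = 191.2 − 146 = 45.2°, B = 131.4°; Δs = -7·(0.3440 − sin(2π·0.3440)/(2π)) = -1.4825; s = 11.0000 − 1.4825 = 9.5175
segment 3 (146° to 277.4°, cycloidal, h = -7) is passed completely: s = 11.0000 + (-7) = 4.0000
θ = 292.1° falls in segment 4 (277.4° to 335.8°, uniform, h = 8): β = 292.1 − 277.4 = 14.7°, B = 58.4°; Δs = 8·14.7/58.4 = 2.0137; s = 4.0000 + 2.0137 = 6.0137
θ = 326.1° falls in segment 4 (277.4° to 335.8°, uniform, h = 8): β = 326.1 − 277.4 = 48.7°, B = 58.4°; Δs = 8·48.7/58.4 = 6.6712; s = 4.0000 + 6.6712 = 10.6712

θ=191.2°: 9.5175
θ=292.1°: 6.0137
θ=326.1°: 10.6712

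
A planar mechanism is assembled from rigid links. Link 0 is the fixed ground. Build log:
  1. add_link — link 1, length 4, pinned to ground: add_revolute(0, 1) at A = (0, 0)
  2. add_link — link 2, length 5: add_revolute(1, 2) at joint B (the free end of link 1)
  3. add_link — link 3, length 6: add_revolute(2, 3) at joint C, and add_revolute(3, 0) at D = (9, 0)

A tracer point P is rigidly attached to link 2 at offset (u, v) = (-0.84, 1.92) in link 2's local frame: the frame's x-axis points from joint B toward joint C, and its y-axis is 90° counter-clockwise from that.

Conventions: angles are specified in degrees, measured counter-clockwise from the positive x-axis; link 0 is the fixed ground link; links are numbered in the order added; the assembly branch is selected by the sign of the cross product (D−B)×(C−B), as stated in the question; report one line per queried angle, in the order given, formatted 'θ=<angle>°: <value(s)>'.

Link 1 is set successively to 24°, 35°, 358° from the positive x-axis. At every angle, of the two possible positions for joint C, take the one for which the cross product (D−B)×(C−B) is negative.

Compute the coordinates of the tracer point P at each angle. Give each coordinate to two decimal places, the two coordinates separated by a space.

A=(0,0), D=(9.00,0)
θ=24°: B = A + 4.00·(cos24°, sin24°) = (3.6542, 1.6269)
θ=24°: |BD| = 5.5879
θ=24°: circle(B,5.00) ∩ circle(D,6.00): a=1.8097, h=4.6610
θ=24°:   candidates: C₊=(6.7425,5.5591) cross=26.045; C₋=(4.0284,-3.3590) cross=-26.045
θ=24°:   branch - wants cross < 0 → take C=(4.0284,-3.3590) (cross=-26.045)
θ=24°: ex = (C−B)/|BC| = (0.0748,-0.9972); ey = (0.9972,0.0748)
θ=24°: P = B + -0.84·ex + 1.92·ey = (5.5059,2.6083)
θ=35°: B = A + 4.00·(cos35°, sin35°) = (3.2766, 2.2943)
θ=35°: |BD| = 6.1661
θ=35°: circle(B,5.00) ∩ circle(D,6.00): a=2.1911, h=4.4943
θ=35°:   candidates: C₊=(6.9826,5.6507) cross=27.713; C₋=(3.6381,-2.6926) cross=-27.713
θ=35°:   branch - wants cross < 0 → take C=(3.6381,-2.6926) (cross=-27.713)
θ=35°: ex = (C−B)/|BC| = (0.0723,-0.9974); ey = (0.9974,0.0723)
θ=35°: P = B + -0.84·ex + 1.92·ey = (5.1309,3.2709)
θ=358°: B = A + 4.00·(cos358°, sin358°) = (3.9976, -0.1396)
θ=358°: |BD| = 5.0044
θ=358°: circle(B,5.00) ∩ circle(D,6.00): a=1.4032, h=4.7991
θ=358°:   candidates: C₊=(5.2663,4.6968) cross=24.016; C₋=(5.5340,-4.8977) cross=-24.016
θ=358°:   branch - wants cross < 0 → take C=(5.5340,-4.8977) (cross=-24.016)
θ=358°: ex = (C−B)/|BC| = (0.3073,-0.9516); ey = (0.9516,0.3073)
θ=358°: P = B + -0.84·ex + 1.92·ey = (5.5665,1.2498)

θ=24°: 5.51 2.61
θ=35°: 5.13 3.27
θ=358°: 5.57 1.25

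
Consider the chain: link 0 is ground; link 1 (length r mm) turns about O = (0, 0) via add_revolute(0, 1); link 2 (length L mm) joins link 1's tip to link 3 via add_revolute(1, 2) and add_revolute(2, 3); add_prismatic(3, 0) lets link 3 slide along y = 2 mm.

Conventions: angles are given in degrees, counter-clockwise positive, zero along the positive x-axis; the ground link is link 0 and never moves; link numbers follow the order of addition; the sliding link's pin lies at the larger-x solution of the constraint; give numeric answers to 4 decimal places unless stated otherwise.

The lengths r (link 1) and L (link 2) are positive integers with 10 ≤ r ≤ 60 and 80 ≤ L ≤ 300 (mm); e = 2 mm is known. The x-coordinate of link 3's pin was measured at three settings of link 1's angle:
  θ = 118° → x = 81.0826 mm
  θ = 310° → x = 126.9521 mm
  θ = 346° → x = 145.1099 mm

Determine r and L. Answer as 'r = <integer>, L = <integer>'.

constraint per measurement: (x − r cos θ)² + (r sin θ − e)² = L²
subtracting the θ₁ and θ₂ equations cancels the r² and L² terms:
r = (x₁² − x₂²) / (2[(x₁cos θ₁ + e sin θ₁) − (x₂cos θ₂ + e sin θ₂)]) = 41.0000 → r = 41
L² = (x₁ − r cos θ₁)² + (r sin θ₁ − e)² = 11235.9946 → L = 106.0000 → L = 106
check at θ₃=346°: x = 145.1099 (printed 145.1099) ✓

r = 41, L = 106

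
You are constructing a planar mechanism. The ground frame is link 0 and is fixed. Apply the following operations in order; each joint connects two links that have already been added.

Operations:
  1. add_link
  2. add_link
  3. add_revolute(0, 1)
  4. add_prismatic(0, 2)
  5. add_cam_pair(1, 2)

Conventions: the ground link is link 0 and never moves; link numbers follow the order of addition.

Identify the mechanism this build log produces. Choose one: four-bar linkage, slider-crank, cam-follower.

links: 3 (incl. ground); joints: 1 revolute, 1 prismatic, 1 higher (cam) pair, forming one closed loop
3 links, revolute + prismatic + higher pair in one loop → cam-follower

cam-follower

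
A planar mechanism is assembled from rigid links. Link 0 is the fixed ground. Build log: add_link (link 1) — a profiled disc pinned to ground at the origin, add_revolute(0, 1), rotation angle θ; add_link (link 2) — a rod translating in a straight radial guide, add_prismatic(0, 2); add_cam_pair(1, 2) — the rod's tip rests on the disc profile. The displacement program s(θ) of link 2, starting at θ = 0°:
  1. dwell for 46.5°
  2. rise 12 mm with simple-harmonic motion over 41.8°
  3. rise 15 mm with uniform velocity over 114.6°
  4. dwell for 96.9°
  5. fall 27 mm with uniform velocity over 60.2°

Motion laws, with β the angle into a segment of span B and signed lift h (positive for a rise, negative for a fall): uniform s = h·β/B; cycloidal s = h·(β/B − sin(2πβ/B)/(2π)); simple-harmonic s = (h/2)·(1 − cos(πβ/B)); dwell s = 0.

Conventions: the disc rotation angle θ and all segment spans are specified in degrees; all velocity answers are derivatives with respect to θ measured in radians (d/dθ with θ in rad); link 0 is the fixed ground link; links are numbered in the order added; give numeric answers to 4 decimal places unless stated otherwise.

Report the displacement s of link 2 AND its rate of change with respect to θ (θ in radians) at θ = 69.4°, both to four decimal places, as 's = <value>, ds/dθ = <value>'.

seg 1 [0°–46.5°] dwell: s stays 0.0000
seg 2 [46.5°–88.3°] simple-harmonic, h=12: θ=69.4° here. β=22.9, B=41.8. 12/2·(1 − cos(π·0.5478)) = 6.8985 → s = 6.8985
velocity in seg [46.5°–88.3°] (simple-harmonic), θ in radians: β = 22.9° = 0.3997 rad, B = 41.8° = 0.7295 rad; ds/dθ = (πh/(2B)) sin(πβ/B) = (π·12/(2·0.7295)) sin(π·0.5478) = 25.545976 mm/rad

s = 6.8985, ds/dθ = 25.5460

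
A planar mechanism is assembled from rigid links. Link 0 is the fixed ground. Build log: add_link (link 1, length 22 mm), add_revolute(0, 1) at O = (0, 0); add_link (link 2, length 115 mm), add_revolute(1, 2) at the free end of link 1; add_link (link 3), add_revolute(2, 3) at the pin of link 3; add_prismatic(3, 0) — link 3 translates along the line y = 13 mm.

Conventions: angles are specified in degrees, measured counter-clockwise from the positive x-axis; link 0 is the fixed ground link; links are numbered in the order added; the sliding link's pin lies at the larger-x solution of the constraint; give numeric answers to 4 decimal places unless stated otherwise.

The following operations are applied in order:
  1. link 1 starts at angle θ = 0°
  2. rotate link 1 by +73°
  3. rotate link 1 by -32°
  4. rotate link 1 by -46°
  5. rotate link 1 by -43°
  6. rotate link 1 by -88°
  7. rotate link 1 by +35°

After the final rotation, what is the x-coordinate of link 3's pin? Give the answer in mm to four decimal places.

geometry: r = 22 mm, L = 115 mm, e = 13 mm; θ starts at 0°
rotate link 1 by +73°: θ ← 0° +73° = 73°
rotate link 1 by -32°: θ ← 73° -32° = 41°
rotate link 1 by -46°: θ ← 41° -46° = -5°
rotate link 1 by -43°: θ ← -5° -43° = -48°
rotate link 1 by -88°: θ ← -48° -88° = -136°
rotate link 1 by +35°: θ ← -136° +35° = -101°
crank pin P = (r cos θ, r sin θ) = (-4.197798, -21.595798)
h = r sin θ − e = -21.595798 − 13 = -34.595798
x = r cos θ + √(L² − h²) = -4.197798 + 109.672835 = 105.475037

105.4750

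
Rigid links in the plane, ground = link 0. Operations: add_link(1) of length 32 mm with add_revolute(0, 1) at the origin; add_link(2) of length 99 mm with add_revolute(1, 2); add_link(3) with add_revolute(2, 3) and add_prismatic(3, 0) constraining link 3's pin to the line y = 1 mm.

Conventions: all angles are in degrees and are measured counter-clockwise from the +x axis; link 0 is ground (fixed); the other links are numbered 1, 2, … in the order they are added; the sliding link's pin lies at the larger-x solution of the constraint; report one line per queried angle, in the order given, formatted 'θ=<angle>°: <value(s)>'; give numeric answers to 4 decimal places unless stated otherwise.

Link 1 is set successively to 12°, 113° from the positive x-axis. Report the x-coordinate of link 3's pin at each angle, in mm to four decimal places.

geometry: r = 32 mm, L = 99 mm, e = 1 mm
θ=12°: crank pin P = (r cos θ, r sin θ) = (31.300723, 6.653174)
θ=12°: h = r sin θ − e = 6.653174 − 1 = 5.653174
θ=12°: x = r cos θ + √(L² − h²) = 31.300723 + 98.838462 = 130.139185
θ=113°: crank pin P = (r cos θ, r sin θ) = (-12.503396, 29.456155)
θ=113°: h = r sin θ − e = 29.456155 − 1 = 28.456155
θ=113°: x = r cos θ + √(L² − h²) = -12.503396 + 94.822187 = 82.318791

θ=12°: 130.1392
θ=113°: 82.3188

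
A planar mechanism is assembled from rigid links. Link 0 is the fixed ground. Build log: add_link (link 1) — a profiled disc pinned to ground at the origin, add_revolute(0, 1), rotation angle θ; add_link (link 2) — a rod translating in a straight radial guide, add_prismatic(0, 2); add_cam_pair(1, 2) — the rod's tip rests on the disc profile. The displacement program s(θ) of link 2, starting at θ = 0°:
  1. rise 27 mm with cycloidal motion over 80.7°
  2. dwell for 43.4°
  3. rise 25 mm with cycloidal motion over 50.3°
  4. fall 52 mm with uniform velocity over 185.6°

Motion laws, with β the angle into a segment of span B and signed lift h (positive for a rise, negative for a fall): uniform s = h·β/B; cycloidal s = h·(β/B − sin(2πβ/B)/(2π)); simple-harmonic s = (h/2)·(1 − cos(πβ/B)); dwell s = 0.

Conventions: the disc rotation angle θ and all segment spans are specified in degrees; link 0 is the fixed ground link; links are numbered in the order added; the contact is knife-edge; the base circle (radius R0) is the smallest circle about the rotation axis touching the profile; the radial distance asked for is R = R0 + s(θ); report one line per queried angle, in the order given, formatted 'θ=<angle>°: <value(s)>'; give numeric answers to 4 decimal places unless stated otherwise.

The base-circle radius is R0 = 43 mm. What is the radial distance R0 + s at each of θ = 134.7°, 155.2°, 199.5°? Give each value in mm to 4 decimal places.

seg 1 [0°–80.7°] cycloidal, h=27: full span → s += 27 → s = 27.0000
seg 2 [80.7°–124.1°] dwell: s stays 27.0000
seg 3 [124.1°–174.4°] cycloidal, h=25: θ=134.7° here. β=10.6, B=50.3. 25·(0.2107 − sin(2π·0.2107)/(2π)) = 1.4100 → s = 28.4100
seg 3 [124.1°–174.4°] cycloidal, h=25: θ=155.2° here. β=31.1, B=50.3. 25·(0.6183 − sin(2π·0.6183)/(2π)) = 18.1497 → s = 45.1497
seg 3 [124.1°–174.4°] cycloidal, h=25: full span → s += 25 → s = 52.0000
seg 4 [174.4°–360°] uniform, h=-52: θ=199.5° here. β=25.1, B=185.6. -52·25.1/185.6 = -7.0323 → s = 44.9677
θ=134.7°: R = R0 + s = 43 + 28.4100 = 71.4100
θ=155.2°: R = R0 + s = 43 + 45.1497 = 88.1497
θ=199.5°: R = R0 + s = 43 + 44.9677 = 87.9677

θ=134.7°: 71.4100
θ=155.2°: 88.1497
θ=199.5°: 87.9677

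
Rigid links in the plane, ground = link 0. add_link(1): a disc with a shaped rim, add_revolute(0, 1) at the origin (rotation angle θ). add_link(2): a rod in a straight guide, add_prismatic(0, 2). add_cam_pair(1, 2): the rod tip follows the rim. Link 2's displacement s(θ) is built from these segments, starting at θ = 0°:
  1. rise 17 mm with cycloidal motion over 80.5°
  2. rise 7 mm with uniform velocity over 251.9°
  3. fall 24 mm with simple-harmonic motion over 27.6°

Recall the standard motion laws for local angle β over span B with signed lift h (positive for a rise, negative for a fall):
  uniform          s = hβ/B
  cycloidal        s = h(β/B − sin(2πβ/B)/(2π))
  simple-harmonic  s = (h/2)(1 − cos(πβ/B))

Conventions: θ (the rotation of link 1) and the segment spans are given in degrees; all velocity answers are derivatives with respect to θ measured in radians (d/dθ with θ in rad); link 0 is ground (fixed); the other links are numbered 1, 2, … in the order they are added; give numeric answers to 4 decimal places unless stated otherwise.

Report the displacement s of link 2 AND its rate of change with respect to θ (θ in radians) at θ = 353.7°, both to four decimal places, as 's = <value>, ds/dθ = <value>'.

segment 1 (0° to 80.5°, cycloidal, h = 17) is passed completely: s = 0.0000 + (17) = 17.0000
segment 2 (80.5° to 332.4°, uniform, h = 7) is passed completely: s = 17.0000 + (7) = 24.0000
θ = 353.7° falls in segment 3 (332.4° to 360°, simple-harmonic, h = -24): β = 353.7 − 332.4 = 21.3°, B = 27.6°; Δs = -24/2·(1 − cos(π·0.7717)) = -21.0446; s = 24.0000 − 21.0446 = 2.9554
velocity in seg [332.4°–360°] (simple-harmonic), θ in radians: β = 21.3° = 0.3718 rad, B = 27.6° = 0.4817 rad; ds/dθ = (πh/(2B)) sin(πβ/B) = (π·(-24)/(2·0.4817)) sin(π·0.7717) = -51.433331 mm/rad

s = 2.9554, ds/dθ = -51.4333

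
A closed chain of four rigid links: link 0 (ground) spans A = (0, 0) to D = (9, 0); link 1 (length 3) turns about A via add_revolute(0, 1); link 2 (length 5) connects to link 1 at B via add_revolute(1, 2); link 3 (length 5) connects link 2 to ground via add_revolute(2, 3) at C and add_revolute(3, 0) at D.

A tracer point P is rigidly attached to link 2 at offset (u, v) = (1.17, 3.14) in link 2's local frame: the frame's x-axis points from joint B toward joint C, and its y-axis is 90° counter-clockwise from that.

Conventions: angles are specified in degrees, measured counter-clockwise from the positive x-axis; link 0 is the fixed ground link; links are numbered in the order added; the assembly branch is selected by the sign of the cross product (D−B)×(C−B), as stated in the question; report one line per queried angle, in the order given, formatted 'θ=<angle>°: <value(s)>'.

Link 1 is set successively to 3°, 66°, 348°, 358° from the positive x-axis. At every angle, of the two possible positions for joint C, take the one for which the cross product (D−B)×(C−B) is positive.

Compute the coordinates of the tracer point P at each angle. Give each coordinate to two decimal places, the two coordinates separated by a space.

A=(0,0), D=(9.00,0)
θ=3°: B = A + 3.00·(cos3°, sin3°) = (2.9959, 0.1570)
θ=3°: |BD| = 6.0062
θ=3°: circle(B,5.00) ∩ circle(D,5.00): a=3.0031, h=3.9977
θ=3°:   candidates: C₊=(6.1024,4.0748) cross=24.011; C₋=(5.8934,-3.9178) cross=-24.011
θ=3°:   branch + wants cross > 0 → take C=(6.1024,4.0748) (cross=24.011)
θ=3°: ex = (C−B)/|BC| = (0.6213,0.7836); ey = (-0.7836,0.6213)
θ=3°: P = B + 1.17·ex + 3.14·ey = (1.2624,3.0247)
θ=66°: B = A + 3.00·(cos66°, sin66°) = (1.2202, 2.7406)
θ=66°: |BD| = 8.2484
θ=66°: circle(B,5.00) ∩ circle(D,5.00): a=4.1242, h=2.8268
θ=66°:   candidates: C₊=(6.0494,4.0365) cross=23.317; C₋=(4.1709,-1.2959) cross=-23.317
θ=66°:   branch + wants cross > 0 → take C=(6.0494,4.0365) (cross=23.317)
θ=66°: ex = (C−B)/|BC| = (0.9658,0.2592); ey = (-0.2592,0.9658)
θ=66°: P = B + 1.17·ex + 3.14·ey = (1.5364,6.0766)
θ=348°: B = A + 3.00·(cos348°, sin348°) = (2.9344, -0.6237)
θ=348°: |BD| = 6.0975
θ=348°: circle(B,5.00) ∩ circle(D,5.00): a=3.0488, h=3.9630
θ=348°:   candidates: C₊=(5.5618,3.6303) cross=24.164; C₋=(6.3726,-4.2540) cross=-24.164
θ=348°:   branch + wants cross > 0 → take C=(5.5618,3.6303) (cross=24.164)
θ=348°: ex = (C−B)/|BC| = (0.5255,0.8508); ey = (-0.8508,0.5255)
θ=348°: P = B + 1.17·ex + 3.14·ey = (0.8777,2.0217)
θ=358°: B = A + 3.00·(cos358°, sin358°) = (2.9982, -0.1047)
θ=358°: |BD| = 6.0027
θ=358°: circle(B,5.00) ∩ circle(D,5.00): a=3.0014, h=3.9990
θ=358°:   candidates: C₊=(5.9293,3.9460) cross=24.005; C₋=(6.0688,-4.0507) cross=-24.005
θ=358°:   branch + wants cross > 0 → take C=(5.9293,3.9460) (cross=24.005)
θ=358°: ex = (C−B)/|BC| = (0.5862,0.8101); ey = (-0.8101,0.5862)
θ=358°: P = B + 1.17·ex + 3.14·ey = (1.1402,2.6839)

θ=3°: 1.26 3.02
θ=66°: 1.54 6.08
θ=348°: 0.88 2.02
θ=358°: 1.14 2.68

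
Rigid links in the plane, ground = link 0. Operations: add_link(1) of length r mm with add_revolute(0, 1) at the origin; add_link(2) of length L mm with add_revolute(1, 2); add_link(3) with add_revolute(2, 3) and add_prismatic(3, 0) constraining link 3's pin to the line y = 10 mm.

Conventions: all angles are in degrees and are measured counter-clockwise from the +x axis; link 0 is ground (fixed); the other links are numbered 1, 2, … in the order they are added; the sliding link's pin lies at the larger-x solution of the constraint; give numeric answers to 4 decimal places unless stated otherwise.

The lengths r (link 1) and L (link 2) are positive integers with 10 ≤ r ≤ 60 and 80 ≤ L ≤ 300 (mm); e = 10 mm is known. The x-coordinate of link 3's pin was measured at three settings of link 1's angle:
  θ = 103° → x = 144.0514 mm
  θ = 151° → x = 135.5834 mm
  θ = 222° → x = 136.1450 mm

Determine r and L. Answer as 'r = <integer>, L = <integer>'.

constraint per measurement: (x − r cos θ)² + (r sin θ − e)² = L²
subtracting the θ₁ and θ₂ equations cancels the r² and L² terms:
r = (x₁² − x₂²) / (2[(x₁cos θ₁ + e sin θ₁) − (x₂cos θ₂ + e sin θ₂)]) = 13.0000 → r = 13
L² = (x₁ − r cos θ₁)² + (r sin θ₁ − e)² = 21608.9870 → L = 147.0000 → L = 147
check at θ₃=222°: x = 136.1450 (printed 136.1450) ✓

r = 13, L = 147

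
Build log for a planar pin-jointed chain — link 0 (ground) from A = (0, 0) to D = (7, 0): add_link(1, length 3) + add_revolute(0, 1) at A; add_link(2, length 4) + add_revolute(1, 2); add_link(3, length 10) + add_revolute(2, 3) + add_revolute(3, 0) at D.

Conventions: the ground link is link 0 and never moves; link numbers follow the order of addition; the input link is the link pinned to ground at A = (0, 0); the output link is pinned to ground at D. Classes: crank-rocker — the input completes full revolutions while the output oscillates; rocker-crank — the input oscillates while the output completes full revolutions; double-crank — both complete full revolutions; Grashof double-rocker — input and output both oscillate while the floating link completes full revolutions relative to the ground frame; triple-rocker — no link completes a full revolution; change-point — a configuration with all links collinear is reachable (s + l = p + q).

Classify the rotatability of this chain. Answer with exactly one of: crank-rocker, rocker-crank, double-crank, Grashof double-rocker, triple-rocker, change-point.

lengths: ground=7, input=3, coupler=4, output=10
sorted: s=3 (shortest), l=10 (longest), p+q=11
s + l = 13 vs p + q = 11
s + l > p + q → non-Grashof → no link fully rotates → triple-rocker

triple-rocker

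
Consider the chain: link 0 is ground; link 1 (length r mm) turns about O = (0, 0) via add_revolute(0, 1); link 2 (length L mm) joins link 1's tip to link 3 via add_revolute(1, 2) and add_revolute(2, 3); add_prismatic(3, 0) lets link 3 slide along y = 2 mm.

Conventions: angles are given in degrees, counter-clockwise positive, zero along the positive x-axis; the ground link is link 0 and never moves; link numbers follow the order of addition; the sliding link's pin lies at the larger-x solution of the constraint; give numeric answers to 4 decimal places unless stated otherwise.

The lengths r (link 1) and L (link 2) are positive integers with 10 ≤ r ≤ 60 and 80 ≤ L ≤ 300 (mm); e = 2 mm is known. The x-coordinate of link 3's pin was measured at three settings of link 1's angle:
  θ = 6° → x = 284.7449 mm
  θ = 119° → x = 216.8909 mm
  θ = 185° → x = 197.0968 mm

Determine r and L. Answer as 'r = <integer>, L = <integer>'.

constraint per measurement: (x − r cos θ)² + (r sin θ − e)² = L²
subtracting the θ₁ and θ₂ equations cancels the r² and L² terms:
r = (x₁² − x₂²) / (2[(x₁cos θ₁ + e sin θ₁) − (x₂cos θ₂ + e sin θ₂)]) = 44.0000 → r = 44
L² = (x₁ − r cos θ₁)² + (r sin θ₁ − e)² = 58080.9778 → L = 241.0000 → L = 241
check at θ₃=185°: x = 197.0968 (printed 197.0968) ✓

r = 44, L = 241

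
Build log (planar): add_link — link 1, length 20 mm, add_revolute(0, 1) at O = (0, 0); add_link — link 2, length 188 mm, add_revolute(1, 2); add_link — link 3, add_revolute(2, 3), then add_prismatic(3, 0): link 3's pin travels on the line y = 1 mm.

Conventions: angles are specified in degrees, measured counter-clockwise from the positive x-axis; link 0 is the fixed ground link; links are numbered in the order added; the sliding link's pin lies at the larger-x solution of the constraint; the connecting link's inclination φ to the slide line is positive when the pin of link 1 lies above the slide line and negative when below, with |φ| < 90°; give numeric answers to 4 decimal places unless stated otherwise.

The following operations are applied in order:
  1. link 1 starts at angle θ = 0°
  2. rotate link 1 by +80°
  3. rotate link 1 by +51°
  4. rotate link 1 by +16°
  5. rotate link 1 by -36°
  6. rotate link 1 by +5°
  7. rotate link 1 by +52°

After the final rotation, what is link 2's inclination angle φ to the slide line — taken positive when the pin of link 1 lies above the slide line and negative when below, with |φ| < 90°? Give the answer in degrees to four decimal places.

geometry: r = 20 mm, L = 188 mm, e = 1 mm; θ starts at 0°
rotate link 1 by +80°: θ ← 0° +80° = 80°
rotate link 1 by +51°: θ ← 80° +51° = 131°
rotate link 1 by +16°: θ ← 131° +16° = 147°
rotate link 1 by -36°: θ ← 147° -36° = 111°
rotate link 1 by +5°: θ ← 111° +5° = 116°
rotate link 1 by +52°: θ ← 116° +52° = 168°
h = r sin θ − e = 4.158234 − 1 = 3.158234
sin φ = h / L = 3.158234 / 188 = 0.01679912
φ = arcsin(0.01679912) = 0.962564°

0.9626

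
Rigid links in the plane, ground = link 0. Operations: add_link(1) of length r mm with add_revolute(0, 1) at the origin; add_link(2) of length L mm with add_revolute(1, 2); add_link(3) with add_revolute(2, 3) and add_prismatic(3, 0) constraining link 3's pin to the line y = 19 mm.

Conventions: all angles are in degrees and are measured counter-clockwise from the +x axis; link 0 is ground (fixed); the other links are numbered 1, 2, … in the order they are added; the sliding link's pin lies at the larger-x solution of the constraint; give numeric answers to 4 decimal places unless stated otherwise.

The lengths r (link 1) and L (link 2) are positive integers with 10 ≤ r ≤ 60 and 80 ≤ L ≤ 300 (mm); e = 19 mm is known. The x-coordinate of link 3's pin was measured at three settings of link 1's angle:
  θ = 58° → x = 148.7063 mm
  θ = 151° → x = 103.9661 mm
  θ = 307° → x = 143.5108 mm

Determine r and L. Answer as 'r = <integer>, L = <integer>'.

constraint per measurement: (x − r cos θ)² + (r sin θ − e)² = L²
subtracting the θ₁ and θ₂ equations cancels the r² and L² terms:
r = (x₁² − x₂²) / (2[(x₁cos θ₁ + e sin θ₁) − (x₂cos θ₂ + e sin θ₂)]) = 32.0000 → r = 32
L² = (x₁ − r cos θ₁)² + (r sin θ₁ − e)² = 17423.9879 → L = 132.0000 → L = 132
check at θ₃=307°: x = 143.5108 (printed 143.5108) ✓

r = 32, L = 132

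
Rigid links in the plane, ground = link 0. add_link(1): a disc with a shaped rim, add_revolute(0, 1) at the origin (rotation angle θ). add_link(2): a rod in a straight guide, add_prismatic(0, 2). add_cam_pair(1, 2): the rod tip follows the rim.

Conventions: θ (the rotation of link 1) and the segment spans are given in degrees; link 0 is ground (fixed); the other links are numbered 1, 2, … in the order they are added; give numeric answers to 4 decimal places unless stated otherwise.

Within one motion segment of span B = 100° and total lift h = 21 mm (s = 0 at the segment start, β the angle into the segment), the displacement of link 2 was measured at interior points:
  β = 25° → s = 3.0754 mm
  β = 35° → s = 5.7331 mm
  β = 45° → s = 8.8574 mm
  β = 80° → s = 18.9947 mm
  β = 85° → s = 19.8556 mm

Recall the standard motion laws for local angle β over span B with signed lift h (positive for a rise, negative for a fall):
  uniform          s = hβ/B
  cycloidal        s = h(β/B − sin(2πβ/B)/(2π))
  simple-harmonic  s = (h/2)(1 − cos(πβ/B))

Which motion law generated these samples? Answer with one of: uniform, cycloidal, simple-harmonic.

candidates at β/B = r: uniform s = h·r (linear in β); cycloidal s = h·(r − sin(2πr)/(2π)); simple-harmonic s = (h/2)(1 − cos(πr))
β=25°: printed 3.0754 | uniform 5.2500, cycloidal 1.9077, simple-harmonic 3.0754
β=35°: printed 5.7331 | uniform 7.3500, cycloidal 4.6461, simple-harmonic 5.7331
β=45°: printed 8.8574 | uniform 9.4500, cycloidal 8.4172, simple-harmonic 8.8574
β=80°: printed 18.9947 | uniform 16.8000, cycloidal 19.9787, simple-harmonic 18.9947
β=85°: printed 19.8556 | uniform 17.8500, cycloidal 20.5539, simple-harmonic 19.8556
only one law matches every sample → simple-harmonic

simple-harmonic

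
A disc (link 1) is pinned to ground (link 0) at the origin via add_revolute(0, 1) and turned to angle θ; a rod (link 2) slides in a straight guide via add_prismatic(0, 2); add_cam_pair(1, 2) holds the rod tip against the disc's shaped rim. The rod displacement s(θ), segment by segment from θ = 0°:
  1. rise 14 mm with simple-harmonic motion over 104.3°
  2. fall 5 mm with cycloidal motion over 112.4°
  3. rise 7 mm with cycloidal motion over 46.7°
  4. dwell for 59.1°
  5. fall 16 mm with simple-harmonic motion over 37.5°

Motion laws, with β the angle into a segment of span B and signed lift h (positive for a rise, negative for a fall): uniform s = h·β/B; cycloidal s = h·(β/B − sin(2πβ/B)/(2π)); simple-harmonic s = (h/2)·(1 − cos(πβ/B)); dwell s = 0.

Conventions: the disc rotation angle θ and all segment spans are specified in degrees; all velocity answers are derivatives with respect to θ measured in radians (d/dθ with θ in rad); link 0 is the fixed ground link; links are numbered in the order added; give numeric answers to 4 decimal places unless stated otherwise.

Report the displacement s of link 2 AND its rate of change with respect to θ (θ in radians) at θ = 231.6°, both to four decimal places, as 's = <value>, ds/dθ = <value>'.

segment 1 (0° to 104.3°, simple-harmonic, h = 14) is passed completely: s = 0.0000 + (14) = 14.0000
segment 2 (104.3° to 216.7°, cycloidal, h = -5) is passed completely: s = 14.0000 + (-5) = 9.0000
θ = 231.6° falls in segment 3 (216.7° to 263.4°, cycloidal, h = 7): β = 231.6 − 216.7 = 14.9°, B = 46.7°; Δs = 7·(0.3191 − sin(2π·0.3191)/(2π)) = 1.2226; s = 9.0000 + 1.2226 = 10.2226
velocity in seg [216.7°–263.4°] (cycloidal), θ in radians: β = 14.9° = 0.2601 rad, B = 46.7° = 0.8151 rad; ds/dθ = (h/B)(1 − cos(2πβ/B)) = (7/0.8151)(1 − cos(2π·0.3191)) = 12.198857 mm/rad

s = 10.2226, ds/dθ = 12.1989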